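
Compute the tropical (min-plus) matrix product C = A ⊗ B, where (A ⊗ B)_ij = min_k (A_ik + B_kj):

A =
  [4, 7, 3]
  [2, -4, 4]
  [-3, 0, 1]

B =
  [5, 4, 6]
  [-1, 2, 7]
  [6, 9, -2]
A ⊗ B =
  [6, 8, 1]
  [-5, -2, 2]
  [-1, 1, -1]

Apply the min-plus product entry-by-entry:
  C[0][0] = min over k of (A[0][0] + B[0][0] = 4 + 5 = 9, A[0][1] + B[1][0] = 7 + -1 = 6, A[0][2] + B[2][0] = 3 + 6 = 9) = 6 (attained at k = 1)
  C[0][1] = min over k of (A[0][0] + B[0][1] = 4 + 4 = 8, A[0][1] + B[1][1] = 7 + 2 = 9, A[0][2] + B[2][1] = 3 + 9 = 12) = 8 (attained at k = 0)
  C[0][2] = min over k of (A[0][0] + B[0][2] = 4 + 6 = 10, A[0][1] + B[1][2] = 7 + 7 = 14, A[0][2] + B[2][2] = 3 + -2 = 1) = 1 (attained at k = 2)
  C[1][0] = min over k of (A[1][0] + B[0][0] = 2 + 5 = 7, A[1][1] + B[1][0] = -4 + -1 = -5, A[1][2] + B[2][0] = 4 + 6 = 10) = -5 (attained at k = 1)
  C[1][1] = min over k of (A[1][0] + B[0][1] = 2 + 4 = 6, A[1][1] + B[1][1] = -4 + 2 = -2, A[1][2] + B[2][1] = 4 + 9 = 13) = -2 (attained at k = 1)
  C[1][2] = min over k of (A[1][0] + B[0][2] = 2 + 6 = 8, A[1][1] + B[1][2] = -4 + 7 = 3, A[1][2] + B[2][2] = 4 + -2 = 2) = 2 (attained at k = 2)
  C[2][0] = min over k of (A[2][0] + B[0][0] = -3 + 5 = 2, A[2][1] + B[1][0] = 0 + -1 = -1, A[2][2] + B[2][0] = 1 + 6 = 7) = -1 (attained at k = 1)
  C[2][1] = min over k of (A[2][0] + B[0][1] = -3 + 4 = 1, A[2][1] + B[1][1] = 0 + 2 = 2, A[2][2] + B[2][1] = 1 + 9 = 10) = 1 (attained at k = 0)
  C[2][2] = min over k of (A[2][0] + B[0][2] = -3 + 6 = 3, A[2][1] + B[1][2] = 0 + 7 = 7, A[2][2] + B[2][2] = 1 + -2 = -1) = -1 (attained at k = 2)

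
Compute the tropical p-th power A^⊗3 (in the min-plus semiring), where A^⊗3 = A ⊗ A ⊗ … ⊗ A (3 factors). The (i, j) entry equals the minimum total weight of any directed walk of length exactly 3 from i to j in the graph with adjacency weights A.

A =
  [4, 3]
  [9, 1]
A^⊗3 =
  [12, 5]
  [11, 3]

Each entry (A^⊗3)_ij equals the minimum over all length-3 walks i = v_0 → v_1 → … → v_3 = j of Σ_t A[v_t][v_{t+1}]. For example, for (i, j) = (0, 1) we minimise over 4 possible intermediate vertex sequences; the minimum is 5, attained along the walk 0 → 1 → 1 → 1.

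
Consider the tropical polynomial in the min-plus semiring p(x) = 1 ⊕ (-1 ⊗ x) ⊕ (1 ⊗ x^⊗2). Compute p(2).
p(2) = 1

A tropical monomial a ⊗ x^⊗i evaluates to a + i · x. Evaluating each term at x = 2:
  Term 0 contributes 1 + 0 · 2 = 1
  Term 1 contributes -1 + 1 · 2 = 1
  Term 2 contributes 1 + 2 · 2 = 5
p(2) = ⊕ of these = min[1, 1, 5] = 1.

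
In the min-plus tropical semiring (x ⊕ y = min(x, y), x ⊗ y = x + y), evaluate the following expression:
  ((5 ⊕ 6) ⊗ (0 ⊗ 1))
((5 ⊕ 6) ⊗ (0 ⊗ 1)) = 6

Expand innermost to outermost. Recall ⊕ takes the minimum of its arguments and ⊗ takes their sum. Working out the expression ((5 ⊕ 6) ⊗ (0 ⊗ 1)) gives 6.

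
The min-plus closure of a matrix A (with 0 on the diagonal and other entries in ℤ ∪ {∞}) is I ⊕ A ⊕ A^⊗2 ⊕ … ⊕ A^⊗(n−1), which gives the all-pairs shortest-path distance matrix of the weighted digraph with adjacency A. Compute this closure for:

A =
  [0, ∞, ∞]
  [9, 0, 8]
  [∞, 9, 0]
Closure =
  [0, ∞, ∞]
  [9, 0, 8]
  [18, 9, 0]

This is the Floyd-Warshall all-pairs shortest-path computation. For each intermediate vertex k = 0, 1, …, 2, update dist[i][j] ← min(dist[i][j], dist[i][k] + dist[k][j]). The final matrix gives, for each (i, j), the minimum total weight of any directed path from i to j (possibly empty when i = j).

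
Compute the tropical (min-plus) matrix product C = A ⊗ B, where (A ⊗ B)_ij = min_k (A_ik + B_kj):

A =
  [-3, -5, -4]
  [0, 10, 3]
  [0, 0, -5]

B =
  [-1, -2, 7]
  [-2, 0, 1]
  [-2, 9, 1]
A ⊗ B =
  [-7, -5, -4]
  [-1, -2, 4]
  [-7, -2, -4]

Apply the min-plus product entry-by-entry:
  C[0][0] = min over k of (A[0][0] + B[0][0] = -3 + -1 = -4, A[0][1] + B[1][0] = -5 + -2 = -7, A[0][2] + B[2][0] = -4 + -2 = -6) = -7 (attained at k = 1)
  C[0][1] = min over k of (A[0][0] + B[0][1] = -3 + -2 = -5, A[0][1] + B[1][1] = -5 + 0 = -5, A[0][2] + B[2][1] = -4 + 9 = 5) = -5 (attained at k = 0)
  C[0][2] = min over k of (A[0][0] + B[0][2] = -3 + 7 = 4, A[0][1] + B[1][2] = -5 + 1 = -4, A[0][2] + B[2][2] = -4 + 1 = -3) = -4 (attained at k = 1)
  C[1][0] = min over k of (A[1][0] + B[0][0] = 0 + -1 = -1, A[1][1] + B[1][0] = 10 + -2 = 8, A[1][2] + B[2][0] = 3 + -2 = 1) = -1 (attained at k = 0)
  C[1][1] = min over k of (A[1][0] + B[0][1] = 0 + -2 = -2, A[1][1] + B[1][1] = 10 + 0 = 10, A[1][2] + B[2][1] = 3 + 9 = 12) = -2 (attained at k = 0)
  C[1][2] = min over k of (A[1][0] + B[0][2] = 0 + 7 = 7, A[1][1] + B[1][2] = 10 + 1 = 11, A[1][2] + B[2][2] = 3 + 1 = 4) = 4 (attained at k = 2)
  C[2][0] = min over k of (A[2][0] + B[0][0] = 0 + -1 = -1, A[2][1] + B[1][0] = 0 + -2 = -2, A[2][2] + B[2][0] = -5 + -2 = -7) = -7 (attained at k = 2)
  C[2][1] = min over k of (A[2][0] + B[0][1] = 0 + -2 = -2, A[2][1] + B[1][1] = 0 + 0 = 0, A[2][2] + B[2][1] = -5 + 9 = 4) = -2 (attained at k = 0)
  C[2][2] = min over k of (A[2][0] + B[0][2] = 0 + 7 = 7, A[2][1] + B[1][2] = 0 + 1 = 1, A[2][2] + B[2][2] = -5 + 1 = -4) = -4 (attained at k = 2)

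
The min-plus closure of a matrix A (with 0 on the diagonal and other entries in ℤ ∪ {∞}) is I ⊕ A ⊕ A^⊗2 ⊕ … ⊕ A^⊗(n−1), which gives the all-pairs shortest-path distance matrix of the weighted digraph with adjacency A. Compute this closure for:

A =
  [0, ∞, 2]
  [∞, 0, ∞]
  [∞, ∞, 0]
Closure =
  [0, ∞, 2]
  [∞, 0, ∞]
  [∞, ∞, 0]

This is the Floyd-Warshall all-pairs shortest-path computation. For each intermediate vertex k = 0, 1, …, 2, update dist[i][j] ← min(dist[i][j], dist[i][k] + dist[k][j]). The final matrix gives, for each (i, j), the minimum total weight of any directed path from i to j (possibly empty when i = j).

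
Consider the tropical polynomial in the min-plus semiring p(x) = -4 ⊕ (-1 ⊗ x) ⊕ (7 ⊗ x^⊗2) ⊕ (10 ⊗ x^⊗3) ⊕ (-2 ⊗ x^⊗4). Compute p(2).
p(2) = -4

A tropical monomial a ⊗ x^⊗i evaluates to a + i · x. Evaluating each term at x = 2:
  Term 0 contributes -4 + 0 · 2 = -4
  Term 1 contributes -1 + 1 · 2 = 1
  Term 2 contributes 7 + 2 · 2 = 11
  Term 3 contributes 10 + 3 · 2 = 16
  Term 4 contributes -2 + 4 · 2 = 6
p(2) = ⊕ of these = min[-4, 1, 11, 16, 6] = -4.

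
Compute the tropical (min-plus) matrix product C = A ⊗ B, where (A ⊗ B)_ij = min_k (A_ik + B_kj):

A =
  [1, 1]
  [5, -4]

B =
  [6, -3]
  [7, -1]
A ⊗ B =
  [7, -2]
  [3, -5]

Apply the min-plus product entry-by-entry:
  C[0][0] = min over k of (A[0][0] + B[0][0] = 1 + 6 = 7, A[0][1] + B[1][0] = 1 + 7 = 8) = 7 (attained at k = 0)
  C[0][1] = min over k of (A[0][0] + B[0][1] = 1 + -3 = -2, A[0][1] + B[1][1] = 1 + -1 = 0) = -2 (attained at k = 0)
  C[1][0] = min over k of (A[1][0] + B[0][0] = 5 + 6 = 11, A[1][1] + B[1][0] = -4 + 7 = 3) = 3 (attained at k = 1)
  C[1][1] = min over k of (A[1][0] + B[0][1] = 5 + -3 = 2, A[1][1] + B[1][1] = -4 + -1 = -5) = -5 (attained at k = 1)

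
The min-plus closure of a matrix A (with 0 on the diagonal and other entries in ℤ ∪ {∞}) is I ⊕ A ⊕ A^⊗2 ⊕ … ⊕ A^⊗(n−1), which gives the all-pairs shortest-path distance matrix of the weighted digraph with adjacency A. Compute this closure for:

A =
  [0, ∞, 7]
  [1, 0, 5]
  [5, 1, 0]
Closure =
  [0, 8, 7]
  [1, 0, 5]
  [2, 1, 0]

This is the Floyd-Warshall all-pairs shortest-path computation. For each intermediate vertex k = 0, 1, …, 2, update dist[i][j] ← min(dist[i][j], dist[i][k] + dist[k][j]). The final matrix gives, for each (i, j), the minimum total weight of any directed path from i to j (possibly empty when i = j).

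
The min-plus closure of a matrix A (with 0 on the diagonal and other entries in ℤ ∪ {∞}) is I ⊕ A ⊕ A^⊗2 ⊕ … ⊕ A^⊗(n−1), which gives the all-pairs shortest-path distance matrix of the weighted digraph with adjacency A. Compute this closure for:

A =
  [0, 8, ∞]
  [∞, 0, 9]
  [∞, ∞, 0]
Closure =
  [0, 8, 17]
  [∞, 0, 9]
  [∞, ∞, 0]

This is the Floyd-Warshall all-pairs shortest-path computation. For each intermediate vertex k = 0, 1, …, 2, update dist[i][j] ← min(dist[i][j], dist[i][k] + dist[k][j]). The final matrix gives, for each (i, j), the minimum total weight of any directed path from i to j (possibly empty when i = j).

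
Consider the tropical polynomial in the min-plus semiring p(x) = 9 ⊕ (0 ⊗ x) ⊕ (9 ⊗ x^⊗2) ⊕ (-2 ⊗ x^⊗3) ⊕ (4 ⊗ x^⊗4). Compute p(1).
p(1) = 1

A tropical monomial a ⊗ x^⊗i evaluates to a + i · x. Evaluating each term at x = 1:
  Term 0 contributes 9 + 0 · 1 = 9
  Term 1 contributes 0 + 1 · 1 = 1
  Term 2 contributes 9 + 2 · 1 = 11
  Term 3 contributes -2 + 3 · 1 = 1
  Term 4 contributes 4 + 4 · 1 = 8
p(1) = ⊕ of these = min[9, 1, 11, 1, 8] = 1.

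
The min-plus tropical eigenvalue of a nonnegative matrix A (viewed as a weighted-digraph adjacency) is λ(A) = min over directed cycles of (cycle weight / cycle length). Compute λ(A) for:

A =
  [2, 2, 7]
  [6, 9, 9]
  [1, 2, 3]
λ(A) = 2

Enumerate directed cycles and compute their means (weight / length). Sample:
  cycle 0 → 0: weight = 2, length = 1, mean = 2/1 ≈ 2.000
  cycle 1 → 1: weight = 9, length = 1, mean = 9/1 ≈ 9.000
  cycle 2 → 2: weight = 3, length = 1, mean = 3/1 ≈ 3.000
  cycle 0 → 1 → 0: weight = 8, length = 2, mean = 8/2 ≈ 4.000
  cycle 0 → 2 → 0: weight = 8, length = 2, mean = 8/2 ≈ 4.000
  cycle 1 → 0 → 1: weight = 8, length = 2, mean = 8/2 ≈ 4.000
Minimum mean = 2.000, attained e.g. along the cycle 0 → 0 with weight 2 and length 1. So λ(A) = 2/1 = 2.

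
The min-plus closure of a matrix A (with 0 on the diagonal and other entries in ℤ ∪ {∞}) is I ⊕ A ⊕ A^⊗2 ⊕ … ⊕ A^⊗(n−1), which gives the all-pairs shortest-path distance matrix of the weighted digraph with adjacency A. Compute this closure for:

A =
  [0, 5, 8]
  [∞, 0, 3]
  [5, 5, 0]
Closure =
  [0, 5, 8]
  [8, 0, 3]
  [5, 5, 0]

This is the Floyd-Warshall all-pairs shortest-path computation. For each intermediate vertex k = 0, 1, …, 2, update dist[i][j] ← min(dist[i][j], dist[i][k] + dist[k][j]). The final matrix gives, for each (i, j), the minimum total weight of any directed path from i to j (possibly empty when i = j).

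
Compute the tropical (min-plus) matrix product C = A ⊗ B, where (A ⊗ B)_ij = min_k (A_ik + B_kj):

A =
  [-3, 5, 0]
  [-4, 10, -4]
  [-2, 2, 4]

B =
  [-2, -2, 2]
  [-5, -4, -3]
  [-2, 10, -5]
A ⊗ B =
  [-5, -5, -5]
  [-6, -6, -9]
  [-4, -4, -1]

Apply the min-plus product entry-by-entry:
  C[0][0] = min over k of (A[0][0] + B[0][0] = -3 + -2 = -5, A[0][1] + B[1][0] = 5 + -5 = 0, A[0][2] + B[2][0] = 0 + -2 = -2) = -5 (attained at k = 0)
  C[0][1] = min over k of (A[0][0] + B[0][1] = -3 + -2 = -5, A[0][1] + B[1][1] = 5 + -4 = 1, A[0][2] + B[2][1] = 0 + 10 = 10) = -5 (attained at k = 0)
  C[0][2] = min over k of (A[0][0] + B[0][2] = -3 + 2 = -1, A[0][1] + B[1][2] = 5 + -3 = 2, A[0][2] + B[2][2] = 0 + -5 = -5) = -5 (attained at k = 2)
  C[1][0] = min over k of (A[1][0] + B[0][0] = -4 + -2 = -6, A[1][1] + B[1][0] = 10 + -5 = 5, A[1][2] + B[2][0] = -4 + -2 = -6) = -6 (attained at k = 0)
  C[1][1] = min over k of (A[1][0] + B[0][1] = -4 + -2 = -6, A[1][1] + B[1][1] = 10 + -4 = 6, A[1][2] + B[2][1] = -4 + 10 = 6) = -6 (attained at k = 0)
  C[1][2] = min over k of (A[1][0] + B[0][2] = -4 + 2 = -2, A[1][1] + B[1][2] = 10 + -3 = 7, A[1][2] + B[2][2] = -4 + -5 = -9) = -9 (attained at k = 2)
  C[2][0] = min over k of (A[2][0] + B[0][0] = -2 + -2 = -4, A[2][1] + B[1][0] = 2 + -5 = -3, A[2][2] + B[2][0] = 4 + -2 = 2) = -4 (attained at k = 0)
  C[2][1] = min over k of (A[2][0] + B[0][1] = -2 + -2 = -4, A[2][1] + B[1][1] = 2 + -4 = -2, A[2][2] + B[2][1] = 4 + 10 = 14) = -4 (attained at k = 0)
  C[2][2] = min over k of (A[2][0] + B[0][2] = -2 + 2 = 0, A[2][1] + B[1][2] = 2 + -3 = -1, A[2][2] + B[2][2] = 4 + -5 = -1) = -1 (attained at k = 1)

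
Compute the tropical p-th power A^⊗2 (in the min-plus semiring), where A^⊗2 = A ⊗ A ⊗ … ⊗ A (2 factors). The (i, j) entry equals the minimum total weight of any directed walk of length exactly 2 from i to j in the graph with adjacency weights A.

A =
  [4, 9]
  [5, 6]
A^⊗2 =
  [8, 13]
  [9, 12]

Each entry (A^⊗2)_ij equals the minimum over all length-2 walks i = v_0 → v_1 → … → v_2 = j of Σ_t A[v_t][v_{t+1}]. For example, for (i, j) = (0, 1) we minimise over 2 possible intermediate vertex sequences; the minimum is 13, attained along the walk 0 → 0 → 1.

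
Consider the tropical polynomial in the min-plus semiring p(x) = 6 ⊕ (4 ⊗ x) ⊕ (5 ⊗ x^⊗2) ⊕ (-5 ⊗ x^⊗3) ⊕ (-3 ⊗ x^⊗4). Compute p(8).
p(8) = 6

A tropical monomial a ⊗ x^⊗i evaluates to a + i · x. Evaluating each term at x = 8:
  Term 0 contributes 6 + 0 · 8 = 6
  Term 1 contributes 4 + 1 · 8 = 12
  Term 2 contributes 5 + 2 · 8 = 21
  Term 3 contributes -5 + 3 · 8 = 19
  Term 4 contributes -3 + 4 · 8 = 29
p(8) = ⊕ of these = min[6, 12, 21, 19, 29] = 6.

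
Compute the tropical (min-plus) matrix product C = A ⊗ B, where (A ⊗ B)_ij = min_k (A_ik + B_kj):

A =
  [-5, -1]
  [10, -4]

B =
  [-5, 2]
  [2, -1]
A ⊗ B =
  [-10, -3]
  [-2, -5]

Apply the min-plus product entry-by-entry:
  C[0][0] = min over k of (A[0][0] + B[0][0] = -5 + -5 = -10, A[0][1] + B[1][0] = -1 + 2 = 1) = -10 (attained at k = 0)
  C[0][1] = min over k of (A[0][0] + B[0][1] = -5 + 2 = -3, A[0][1] + B[1][1] = -1 + -1 = -2) = -3 (attained at k = 0)
  C[1][0] = min over k of (A[1][0] + B[0][0] = 10 + -5 = 5, A[1][1] + B[1][0] = -4 + 2 = -2) = -2 (attained at k = 1)
  C[1][1] = min over k of (A[1][0] + B[0][1] = 10 + 2 = 12, A[1][1] + B[1][1] = -4 + -1 = -5) = -5 (attained at k = 1)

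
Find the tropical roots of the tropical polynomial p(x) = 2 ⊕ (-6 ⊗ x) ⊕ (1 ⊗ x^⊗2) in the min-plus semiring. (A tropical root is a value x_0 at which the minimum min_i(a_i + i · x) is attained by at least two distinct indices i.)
Roots: {-7, 8}

Each tropical root is a break point of the lower envelope of the lines y = a_i + i · x (there are 3 lines, with slopes 0, 1, ..., 2). Only the lines that attain the minimum somewhere contribute to roots; other lines are dominated. Here the surviving (envelope) indices are i = 2, i = 1, i = 0.
Intersections between consecutive envelope lines give the roots: for adjacent envelope indices i < j the intersection is x = (a_i − a_j) / (j − i). Reading off the sorted break points: {-7, 8}.
Verification: at each break x_0, at least two indices attain the minimum of min_i(a_i + i · x_0).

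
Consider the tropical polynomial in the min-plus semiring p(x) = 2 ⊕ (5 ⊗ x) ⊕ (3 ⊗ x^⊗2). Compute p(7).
p(7) = 2

A tropical monomial a ⊗ x^⊗i evaluates to a + i · x. Evaluating each term at x = 7:
  Term 0 contributes 2 + 0 · 7 = 2
  Term 1 contributes 5 + 1 · 7 = 12
  Term 2 contributes 3 + 2 · 7 = 17
p(7) = ⊕ of these = min[2, 12, 17] = 2.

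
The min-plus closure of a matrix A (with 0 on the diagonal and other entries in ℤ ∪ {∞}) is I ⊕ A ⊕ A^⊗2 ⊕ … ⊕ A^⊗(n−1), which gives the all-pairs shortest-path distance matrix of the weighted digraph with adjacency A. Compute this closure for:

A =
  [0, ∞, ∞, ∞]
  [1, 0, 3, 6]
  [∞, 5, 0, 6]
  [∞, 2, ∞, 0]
Closure =
  [0, ∞, ∞, ∞]
  [1, 0, 3, 6]
  [6, 5, 0, 6]
  [3, 2, 5, 0]

This is the Floyd-Warshall all-pairs shortest-path computation. For each intermediate vertex k = 0, 1, …, 3, update dist[i][j] ← min(dist[i][j], dist[i][k] + dist[k][j]). The final matrix gives, for each (i, j), the minimum total weight of any directed path from i to j (possibly empty when i = j).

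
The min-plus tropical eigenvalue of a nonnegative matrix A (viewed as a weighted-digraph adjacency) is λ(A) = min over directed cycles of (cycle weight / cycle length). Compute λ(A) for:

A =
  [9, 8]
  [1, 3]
λ(A) = 3

Enumerate directed cycles and compute their means (weight / length). Sample:
  cycle 0 → 0: weight = 9, length = 1, mean = 9/1 ≈ 9.000
  cycle 1 → 1: weight = 3, length = 1, mean = 3/1 ≈ 3.000
  cycle 0 → 1 → 0: weight = 9, length = 2, mean = 9/2 ≈ 4.500
  cycle 1 → 0 → 1: weight = 9, length = 2, mean = 9/2 ≈ 4.500
Minimum mean = 3.000, attained e.g. along the cycle 1 → 1 with weight 3 and length 1. So λ(A) = 3/1 = 3.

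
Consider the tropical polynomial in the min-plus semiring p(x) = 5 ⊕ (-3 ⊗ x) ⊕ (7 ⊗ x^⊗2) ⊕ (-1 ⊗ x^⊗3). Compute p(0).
p(0) = -3

A tropical monomial a ⊗ x^⊗i evaluates to a + i · x. Evaluating each term at x = 0:
  Term 0 contributes 5 + 0 · 0 = 5
  Term 1 contributes -3 + 1 · 0 = -3
  Term 2 contributes 7 + 2 · 0 = 7
  Term 3 contributes -1 + 3 · 0 = -1
p(0) = ⊕ of these = min[5, -3, 7, -1] = -3.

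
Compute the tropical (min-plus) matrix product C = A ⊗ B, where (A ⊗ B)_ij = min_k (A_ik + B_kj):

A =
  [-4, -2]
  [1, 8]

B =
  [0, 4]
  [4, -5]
A ⊗ B =
  [-4, -7]
  [1, 3]

Apply the min-plus product entry-by-entry:
  C[0][0] = min over k of (A[0][0] + B[0][0] = -4 + 0 = -4, A[0][1] + B[1][0] = -2 + 4 = 2) = -4 (attained at k = 0)
  C[0][1] = min over k of (A[0][0] + B[0][1] = -4 + 4 = 0, A[0][1] + B[1][1] = -2 + -5 = -7) = -7 (attained at k = 1)
  C[1][0] = min over k of (A[1][0] + B[0][0] = 1 + 0 = 1, A[1][1] + B[1][0] = 8 + 4 = 12) = 1 (attained at k = 0)
  C[1][1] = min over k of (A[1][0] + B[0][1] = 1 + 4 = 5, A[1][1] + B[1][1] = 8 + -5 = 3) = 3 (attained at k = 1)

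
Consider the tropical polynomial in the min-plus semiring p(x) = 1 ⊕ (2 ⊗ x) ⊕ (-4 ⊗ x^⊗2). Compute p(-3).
p(-3) = -10

A tropical monomial a ⊗ x^⊗i evaluates to a + i · x. Evaluating each term at x = -3:
  Term 0 contributes 1 + 0 · -3 = 1
  Term 1 contributes 2 + 1 · -3 = -1
  Term 2 contributes -4 + 2 · -3 = -10
p(-3) = ⊕ of these = min[1, -1, -10] = -10.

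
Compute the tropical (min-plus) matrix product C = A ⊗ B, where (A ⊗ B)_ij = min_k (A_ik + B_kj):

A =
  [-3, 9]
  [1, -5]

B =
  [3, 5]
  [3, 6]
A ⊗ B =
  [0, 2]
  [-2, 1]

Apply the min-plus product entry-by-entry:
  C[0][0] = min over k of (A[0][0] + B[0][0] = -3 + 3 = 0, A[0][1] + B[1][0] = 9 + 3 = 12) = 0 (attained at k = 0)
  C[0][1] = min over k of (A[0][0] + B[0][1] = -3 + 5 = 2, A[0][1] + B[1][1] = 9 + 6 = 15) = 2 (attained at k = 0)
  C[1][0] = min over k of (A[1][0] + B[0][0] = 1 + 3 = 4, A[1][1] + B[1][0] = -5 + 3 = -2) = -2 (attained at k = 1)
  C[1][1] = min over k of (A[1][0] + B[0][1] = 1 + 5 = 6, A[1][1] + B[1][1] = -5 + 6 = 1) = 1 (attained at k = 1)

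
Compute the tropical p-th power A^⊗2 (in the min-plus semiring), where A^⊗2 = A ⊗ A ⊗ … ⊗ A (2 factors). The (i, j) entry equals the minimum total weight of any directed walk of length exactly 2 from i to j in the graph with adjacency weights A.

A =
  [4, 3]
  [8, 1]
A^⊗2 =
  [8, 4]
  [9, 2]

Each entry (A^⊗2)_ij equals the minimum over all length-2 walks i = v_0 → v_1 → … → v_2 = j of Σ_t A[v_t][v_{t+1}]. For example, for (i, j) = (0, 1) we minimise over 2 possible intermediate vertex sequences; the minimum is 4, attained along the walk 0 → 1 → 1.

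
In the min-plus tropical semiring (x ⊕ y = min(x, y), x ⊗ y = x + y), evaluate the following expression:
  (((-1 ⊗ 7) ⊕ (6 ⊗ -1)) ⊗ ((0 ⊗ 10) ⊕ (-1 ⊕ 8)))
(((-1 ⊗ 7) ⊕ (6 ⊗ -1)) ⊗ ((0 ⊗ 10) ⊕ (-1 ⊕ 8))) = 4

Expand innermost to outermost. Recall ⊕ takes the minimum of its arguments and ⊗ takes their sum. Working out the expression (((-1 ⊗ 7) ⊕ (6 ⊗ -1)) ⊗ ((0 ⊗ 10) ⊕ (-1 ⊕ 8))) gives 4.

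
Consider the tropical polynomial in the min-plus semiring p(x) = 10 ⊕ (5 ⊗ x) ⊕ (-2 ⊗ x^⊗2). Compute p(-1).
p(-1) = -4

A tropical monomial a ⊗ x^⊗i evaluates to a + i · x. Evaluating each term at x = -1:
  Term 0 contributes 10 + 0 · -1 = 10
  Term 1 contributes 5 + 1 · -1 = 4
  Term 2 contributes -2 + 2 · -1 = -4
p(-1) = ⊕ of these = min[10, 4, -4] = -4.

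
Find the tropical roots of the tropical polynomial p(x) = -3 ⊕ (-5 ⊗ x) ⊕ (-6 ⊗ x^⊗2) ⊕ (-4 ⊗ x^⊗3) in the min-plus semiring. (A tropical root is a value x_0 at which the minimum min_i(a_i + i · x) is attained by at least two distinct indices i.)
Roots: {-2, 1, 2}

Each tropical root is a break point of the lower envelope of the lines y = a_i + i · x (there are 4 lines, with slopes 0, 1, ..., 3). Only the lines that attain the minimum somewhere contribute to roots; other lines are dominated. Here the surviving (envelope) indices are i = 3, i = 2, i = 1, i = 0.
Intersections between consecutive envelope lines give the roots: for adjacent envelope indices i < j the intersection is x = (a_i − a_j) / (j − i). Reading off the sorted break points: {-2, 1, 2}.
Verification: at each break x_0, at least two indices attain the minimum of min_i(a_i + i · x_0).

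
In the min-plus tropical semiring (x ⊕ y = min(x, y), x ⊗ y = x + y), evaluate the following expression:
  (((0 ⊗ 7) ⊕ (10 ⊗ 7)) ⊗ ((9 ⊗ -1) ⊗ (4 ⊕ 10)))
(((0 ⊗ 7) ⊕ (10 ⊗ 7)) ⊗ ((9 ⊗ -1) ⊗ (4 ⊕ 10))) = 19

Expand innermost to outermost. Recall ⊕ takes the minimum of its arguments and ⊗ takes their sum. Working out the expression (((0 ⊗ 7) ⊕ (10 ⊗ 7)) ⊗ ((9 ⊗ -1) ⊗ (4 ⊕ 10))) gives 19.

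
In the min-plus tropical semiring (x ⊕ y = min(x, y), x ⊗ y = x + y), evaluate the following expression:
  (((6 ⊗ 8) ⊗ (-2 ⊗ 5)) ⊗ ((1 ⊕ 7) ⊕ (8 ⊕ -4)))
(((6 ⊗ 8) ⊗ (-2 ⊗ 5)) ⊗ ((1 ⊕ 7) ⊕ (8 ⊕ -4))) = 13

Expand innermost to outermost. Recall ⊕ takes the minimum of its arguments and ⊗ takes their sum. Working out the expression (((6 ⊗ 8) ⊗ (-2 ⊗ 5)) ⊗ ((1 ⊕ 7) ⊕ (8 ⊕ -4))) gives 13.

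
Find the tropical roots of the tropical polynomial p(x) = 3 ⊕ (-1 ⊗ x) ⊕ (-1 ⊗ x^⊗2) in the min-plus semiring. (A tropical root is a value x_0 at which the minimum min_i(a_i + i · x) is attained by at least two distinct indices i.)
Roots: {0, 4}

Each tropical root is a break point of the lower envelope of the lines y = a_i + i · x (there are 3 lines, with slopes 0, 1, ..., 2). Only the lines that attain the minimum somewhere contribute to roots; other lines are dominated. Here the surviving (envelope) indices are i = 2, i = 1, i = 0.
Intersections between consecutive envelope lines give the roots: for adjacent envelope indices i < j the intersection is x = (a_i − a_j) / (j − i). Reading off the sorted break points: {0, 4}.
Verification: at each break x_0, at least two indices attain the minimum of min_i(a_i + i · x_0).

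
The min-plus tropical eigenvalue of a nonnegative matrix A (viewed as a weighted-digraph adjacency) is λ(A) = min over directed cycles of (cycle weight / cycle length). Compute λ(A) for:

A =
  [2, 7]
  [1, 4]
λ(A) = 2

Enumerate directed cycles and compute their means (weight / length). Sample:
  cycle 0 → 0: weight = 2, length = 1, mean = 2/1 ≈ 2.000
  cycle 1 → 1: weight = 4, length = 1, mean = 4/1 ≈ 4.000
  cycle 0 → 1 → 0: weight = 8, length = 2, mean = 8/2 ≈ 4.000
  cycle 1 → 0 → 1: weight = 8, length = 2, mean = 8/2 ≈ 4.000
Minimum mean = 2.000, attained e.g. along the cycle 0 → 0 with weight 2 and length 1. So λ(A) = 2/1 = 2.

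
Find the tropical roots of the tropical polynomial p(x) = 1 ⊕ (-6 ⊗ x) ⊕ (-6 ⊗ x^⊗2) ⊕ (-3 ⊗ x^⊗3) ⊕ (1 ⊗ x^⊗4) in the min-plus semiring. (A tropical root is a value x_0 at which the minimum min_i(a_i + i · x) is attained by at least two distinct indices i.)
Roots: {-4, -3, 0, 7}

Each tropical root is a break point of the lower envelope of the lines y = a_i + i · x (there are 5 lines, with slopes 0, 1, ..., 4). Only the lines that attain the minimum somewhere contribute to roots; other lines are dominated. Here the surviving (envelope) indices are i = 4, i = 3, i = 2, i = 1, i = 0.
Intersections between consecutive envelope lines give the roots: for adjacent envelope indices i < j the intersection is x = (a_i − a_j) / (j − i). Reading off the sorted break points: {-4, -3, 0, 7}.
Verification: at each break x_0, at least two indices attain the minimum of min_i(a_i + i · x_0).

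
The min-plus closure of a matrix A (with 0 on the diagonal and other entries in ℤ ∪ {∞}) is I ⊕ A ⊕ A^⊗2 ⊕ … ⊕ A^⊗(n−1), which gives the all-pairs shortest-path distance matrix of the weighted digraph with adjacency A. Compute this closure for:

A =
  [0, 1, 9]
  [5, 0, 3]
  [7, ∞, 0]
Closure =
  [0, 1, 4]
  [5, 0, 3]
  [7, 8, 0]

This is the Floyd-Warshall all-pairs shortest-path computation. For each intermediate vertex k = 0, 1, …, 2, update dist[i][j] ← min(dist[i][j], dist[i][k] + dist[k][j]). The final matrix gives, for each (i, j), the minimum total weight of any directed path from i to j (possibly empty when i = j).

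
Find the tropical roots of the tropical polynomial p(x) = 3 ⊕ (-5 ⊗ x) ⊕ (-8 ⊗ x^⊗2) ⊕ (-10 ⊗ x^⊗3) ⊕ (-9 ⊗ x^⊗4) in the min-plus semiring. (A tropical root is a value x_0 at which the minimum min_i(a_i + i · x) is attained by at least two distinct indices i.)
Roots: {-1, 2, 3, 8}

Each tropical root is a break point of the lower envelope of the lines y = a_i + i · x (there are 5 lines, with slopes 0, 1, ..., 4). Only the lines that attain the minimum somewhere contribute to roots; other lines are dominated. Here the surviving (envelope) indices are i = 4, i = 3, i = 2, i = 1, i = 0.
Intersections between consecutive envelope lines give the roots: for adjacent envelope indices i < j the intersection is x = (a_i − a_j) / (j − i). Reading off the sorted break points: {-1, 2, 3, 8}.
Verification: at each break x_0, at least two indices attain the minimum of min_i(a_i + i · x_0).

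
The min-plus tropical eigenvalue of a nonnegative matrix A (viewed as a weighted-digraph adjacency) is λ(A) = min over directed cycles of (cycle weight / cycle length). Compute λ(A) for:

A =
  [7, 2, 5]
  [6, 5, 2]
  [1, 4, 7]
λ(A) = 5/3

Enumerate directed cycles and compute their means (weight / length). Sample:
  cycle 0 → 0: weight = 7, length = 1, mean = 7/1 ≈ 7.000
  cycle 1 → 1: weight = 5, length = 1, mean = 5/1 ≈ 5.000
  cycle 2 → 2: weight = 7, length = 1, mean = 7/1 ≈ 7.000
  cycle 0 → 1 → 0: weight = 8, length = 2, mean = 8/2 ≈ 4.000
  cycle 0 → 2 → 0: weight = 6, length = 2, mean = 6/2 ≈ 3.000
  cycle 1 → 0 → 1: weight = 8, length = 2, mean = 8/2 ≈ 4.000
Minimum mean = 1.667, attained e.g. along the cycle 0 → 1 → 2 → 0 with weight 5 and length 3. So λ(A) = 5/3 = 5/3.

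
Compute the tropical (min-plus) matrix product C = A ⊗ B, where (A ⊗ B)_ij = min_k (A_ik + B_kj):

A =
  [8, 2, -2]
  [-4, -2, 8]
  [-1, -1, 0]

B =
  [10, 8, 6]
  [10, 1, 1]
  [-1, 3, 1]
A ⊗ B =
  [-3, 1, -1]
  [6, -1, -1]
  [-1, 0, 0]

Apply the min-plus product entry-by-entry:
  C[0][0] = min over k of (A[0][0] + B[0][0] = 8 + 10 = 18, A[0][1] + B[1][0] = 2 + 10 = 12, A[0][2] + B[2][0] = -2 + -1 = -3) = -3 (attained at k = 2)
  C[0][1] = min over k of (A[0][0] + B[0][1] = 8 + 8 = 16, A[0][1] + B[1][1] = 2 + 1 = 3, A[0][2] + B[2][1] = -2 + 3 = 1) = 1 (attained at k = 2)
  C[0][2] = min over k of (A[0][0] + B[0][2] = 8 + 6 = 14, A[0][1] + B[1][2] = 2 + 1 = 3, A[0][2] + B[2][2] = -2 + 1 = -1) = -1 (attained at k = 2)
  C[1][0] = min over k of (A[1][0] + B[0][0] = -4 + 10 = 6, A[1][1] + B[1][0] = -2 + 10 = 8, A[1][2] + B[2][0] = 8 + -1 = 7) = 6 (attained at k = 0)
  C[1][1] = min over k of (A[1][0] + B[0][1] = -4 + 8 = 4, A[1][1] + B[1][1] = -2 + 1 = -1, A[1][2] + B[2][1] = 8 + 3 = 11) = -1 (attained at k = 1)
  C[1][2] = min over k of (A[1][0] + B[0][2] = -4 + 6 = 2, A[1][1] + B[1][2] = -2 + 1 = -1, A[1][2] + B[2][2] = 8 + 1 = 9) = -1 (attained at k = 1)
  C[2][0] = min over k of (A[2][0] + B[0][0] = -1 + 10 = 9, A[2][1] + B[1][0] = -1 + 10 = 9, A[2][2] + B[2][0] = 0 + -1 = -1) = -1 (attained at k = 2)
  C[2][1] = min over k of (A[2][0] + B[0][1] = -1 + 8 = 7, A[2][1] + B[1][1] = -1 + 1 = 0, A[2][2] + B[2][1] = 0 + 3 = 3) = 0 (attained at k = 1)
  C[2][2] = min over k of (A[2][0] + B[0][2] = -1 + 6 = 5, A[2][1] + B[1][2] = -1 + 1 = 0, A[2][2] + B[2][2] = 0 + 1 = 1) = 0 (attained at k = 1)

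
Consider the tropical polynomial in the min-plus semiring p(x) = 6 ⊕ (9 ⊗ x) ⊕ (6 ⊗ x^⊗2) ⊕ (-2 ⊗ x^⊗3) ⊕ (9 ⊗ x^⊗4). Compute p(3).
p(3) = 6

A tropical monomial a ⊗ x^⊗i evaluates to a + i · x. Evaluating each term at x = 3:
  Term 0 contributes 6 + 0 · 3 = 6
  Term 1 contributes 9 + 1 · 3 = 12
  Term 2 contributes 6 + 2 · 3 = 12
  Term 3 contributes -2 + 3 · 3 = 7
  Term 4 contributes 9 + 4 · 3 = 21
p(3) = ⊕ of these = min[6, 12, 12, 7, 21] = 6.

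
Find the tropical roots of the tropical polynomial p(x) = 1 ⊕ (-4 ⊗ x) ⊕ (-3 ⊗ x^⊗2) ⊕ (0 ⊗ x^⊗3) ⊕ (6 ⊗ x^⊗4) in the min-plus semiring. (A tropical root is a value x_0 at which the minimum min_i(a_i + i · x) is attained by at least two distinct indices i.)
Roots: {-6, -3, -1, 5}

Each tropical root is a break point of the lower envelope of the lines y = a_i + i · x (there are 5 lines, with slopes 0, 1, ..., 4). Only the lines that attain the minimum somewhere contribute to roots; other lines are dominated. Here the surviving (envelope) indices are i = 4, i = 3, i = 2, i = 1, i = 0.
Intersections between consecutive envelope lines give the roots: for adjacent envelope indices i < j the intersection is x = (a_i − a_j) / (j − i). Reading off the sorted break points: {-6, -3, -1, 5}.
Verification: at each break x_0, at least two indices attain the minimum of min_i(a_i + i · x_0).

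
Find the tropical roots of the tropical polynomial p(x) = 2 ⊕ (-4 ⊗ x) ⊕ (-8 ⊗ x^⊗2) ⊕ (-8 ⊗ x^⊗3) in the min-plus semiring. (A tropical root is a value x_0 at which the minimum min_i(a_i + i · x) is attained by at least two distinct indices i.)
Roots: {0, 4, 6}

Each tropical root is a break point of the lower envelope of the lines y = a_i + i · x (there are 4 lines, with slopes 0, 1, ..., 3). Only the lines that attain the minimum somewhere contribute to roots; other lines are dominated. Here the surviving (envelope) indices are i = 3, i = 2, i = 1, i = 0.
Intersections between consecutive envelope lines give the roots: for adjacent envelope indices i < j the intersection is x = (a_i − a_j) / (j − i). Reading off the sorted break points: {0, 4, 6}.
Verification: at each break x_0, at least two indices attain the minimum of min_i(a_i + i · x_0).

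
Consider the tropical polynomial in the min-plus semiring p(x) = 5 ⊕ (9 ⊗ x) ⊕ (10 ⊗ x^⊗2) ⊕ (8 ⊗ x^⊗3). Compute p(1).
p(1) = 5

A tropical monomial a ⊗ x^⊗i evaluates to a + i · x. Evaluating each term at x = 1:
  Term 0 contributes 5 + 0 · 1 = 5
  Term 1 contributes 9 + 1 · 1 = 10
  Term 2 contributes 10 + 2 · 1 = 12
  Term 3 contributes 8 + 3 · 1 = 11
p(1) = ⊕ of these = min[5, 10, 12, 11] = 5.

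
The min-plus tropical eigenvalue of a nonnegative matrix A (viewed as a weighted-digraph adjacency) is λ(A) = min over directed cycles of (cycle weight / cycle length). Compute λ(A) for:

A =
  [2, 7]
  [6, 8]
λ(A) = 2

Enumerate directed cycles and compute their means (weight / length). Sample:
  cycle 0 → 0: weight = 2, length = 1, mean = 2/1 ≈ 2.000
  cycle 1 → 1: weight = 8, length = 1, mean = 8/1 ≈ 8.000
  cycle 0 → 1 → 0: weight = 13, length = 2, mean = 13/2 ≈ 6.500
  cycle 1 → 0 → 1: weight = 13, length = 2, mean = 13/2 ≈ 6.500
Minimum mean = 2.000, attained e.g. along the cycle 0 → 0 with weight 2 and length 1. So λ(A) = 2/1 = 2.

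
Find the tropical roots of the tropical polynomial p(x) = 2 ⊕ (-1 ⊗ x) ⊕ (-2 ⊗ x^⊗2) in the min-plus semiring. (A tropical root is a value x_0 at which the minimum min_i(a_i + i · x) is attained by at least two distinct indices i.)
Roots: {1, 3}

Each tropical root is a break point of the lower envelope of the lines y = a_i + i · x (there are 3 lines, with slopes 0, 1, ..., 2). Only the lines that attain the minimum somewhere contribute to roots; other lines are dominated. Here the surviving (envelope) indices are i = 2, i = 1, i = 0.
Intersections between consecutive envelope lines give the roots: for adjacent envelope indices i < j the intersection is x = (a_i − a_j) / (j − i). Reading off the sorted break points: {1, 3}.
Verification: at each break x_0, at least two indices attain the minimum of min_i(a_i + i · x_0).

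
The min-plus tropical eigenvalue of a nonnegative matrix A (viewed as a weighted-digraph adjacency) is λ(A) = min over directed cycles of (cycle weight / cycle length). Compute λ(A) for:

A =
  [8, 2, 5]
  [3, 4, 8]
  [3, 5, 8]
λ(A) = 5/2

Enumerate directed cycles and compute their means (weight / length). Sample:
  cycle 0 → 0: weight = 8, length = 1, mean = 8/1 ≈ 8.000
  cycle 1 → 1: weight = 4, length = 1, mean = 4/1 ≈ 4.000
  cycle 2 → 2: weight = 8, length = 1, mean = 8/1 ≈ 8.000
  cycle 0 → 1 → 0: weight = 5, length = 2, mean = 5/2 ≈ 2.500
  cycle 0 → 2 → 0: weight = 8, length = 2, mean = 8/2 ≈ 4.000
  cycle 1 → 0 → 1: weight = 5, length = 2, mean = 5/2 ≈ 2.500
Minimum mean = 2.500, attained e.g. along the cycle 0 → 1 → 0 with weight 5 and length 2. So λ(A) = 5/2 = 5/2.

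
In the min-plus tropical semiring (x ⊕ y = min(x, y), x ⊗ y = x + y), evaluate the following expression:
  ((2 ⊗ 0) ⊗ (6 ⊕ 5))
((2 ⊗ 0) ⊗ (6 ⊕ 5)) = 7

Expand innermost to outermost. Recall ⊕ takes the minimum of its arguments and ⊗ takes their sum. Working out the expression ((2 ⊗ 0) ⊗ (6 ⊕ 5)) gives 7.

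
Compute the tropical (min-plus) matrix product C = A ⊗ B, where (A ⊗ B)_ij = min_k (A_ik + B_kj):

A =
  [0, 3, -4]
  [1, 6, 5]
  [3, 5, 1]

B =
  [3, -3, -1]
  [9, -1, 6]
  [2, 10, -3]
A ⊗ B =
  [-2, -3, -7]
  [4, -2, 0]
  [3, 0, -2]

Apply the min-plus product entry-by-entry:
  C[0][0] = min over k of (A[0][0] + B[0][0] = 0 + 3 = 3, A[0][1] + B[1][0] = 3 + 9 = 12, A[0][2] + B[2][0] = -4 + 2 = -2) = -2 (attained at k = 2)
  C[0][1] = min over k of (A[0][0] + B[0][1] = 0 + -3 = -3, A[0][1] + B[1][1] = 3 + -1 = 2, A[0][2] + B[2][1] = -4 + 10 = 6) = -3 (attained at k = 0)
  C[0][2] = min over k of (A[0][0] + B[0][2] = 0 + -1 = -1, A[0][1] + B[1][2] = 3 + 6 = 9, A[0][2] + B[2][2] = -4 + -3 = -7) = -7 (attained at k = 2)
  C[1][0] = min over k of (A[1][0] + B[0][0] = 1 + 3 = 4, A[1][1] + B[1][0] = 6 + 9 = 15, A[1][2] + B[2][0] = 5 + 2 = 7) = 4 (attained at k = 0)
  C[1][1] = min over k of (A[1][0] + B[0][1] = 1 + -3 = -2, A[1][1] + B[1][1] = 6 + -1 = 5, A[1][2] + B[2][1] = 5 + 10 = 15) = -2 (attained at k = 0)
  C[1][2] = min over k of (A[1][0] + B[0][2] = 1 + -1 = 0, A[1][1] + B[1][2] = 6 + 6 = 12, A[1][2] + B[2][2] = 5 + -3 = 2) = 0 (attained at k = 0)
  C[2][0] = min over k of (A[2][0] + B[0][0] = 3 + 3 = 6, A[2][1] + B[1][0] = 5 + 9 = 14, A[2][2] + B[2][0] = 1 + 2 = 3) = 3 (attained at k = 2)
  C[2][1] = min over k of (A[2][0] + B[0][1] = 3 + -3 = 0, A[2][1] + B[1][1] = 5 + -1 = 4, A[2][2] + B[2][1] = 1 + 10 = 11) = 0 (attained at k = 0)
  C[2][2] = min over k of (A[2][0] + B[0][2] = 3 + -1 = 2, A[2][1] + B[1][2] = 5 + 6 = 11, A[2][2] + B[2][2] = 1 + -3 = -2) = -2 (attained at k = 2)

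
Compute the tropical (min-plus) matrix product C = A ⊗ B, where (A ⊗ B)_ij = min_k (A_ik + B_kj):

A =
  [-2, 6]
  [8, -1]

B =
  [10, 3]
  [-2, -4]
A ⊗ B =
  [4, 1]
  [-3, -5]

Apply the min-plus product entry-by-entry:
  C[0][0] = min over k of (A[0][0] + B[0][0] = -2 + 10 = 8, A[0][1] + B[1][0] = 6 + -2 = 4) = 4 (attained at k = 1)
  C[0][1] = min over k of (A[0][0] + B[0][1] = -2 + 3 = 1, A[0][1] + B[1][1] = 6 + -4 = 2) = 1 (attained at k = 0)
  C[1][0] = min over k of (A[1][0] + B[0][0] = 8 + 10 = 18, A[1][1] + B[1][0] = -1 + -2 = -3) = -3 (attained at k = 1)
  C[1][1] = min over k of (A[1][0] + B[0][1] = 8 + 3 = 11, A[1][1] + B[1][1] = -1 + -4 = -5) = -5 (attained at k = 1)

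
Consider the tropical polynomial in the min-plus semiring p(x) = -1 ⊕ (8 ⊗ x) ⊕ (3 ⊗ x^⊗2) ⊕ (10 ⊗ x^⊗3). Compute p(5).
p(5) = -1

A tropical monomial a ⊗ x^⊗i evaluates to a + i · x. Evaluating each term at x = 5:
  Term 0 contributes -1 + 0 · 5 = -1
  Term 1 contributes 8 + 1 · 5 = 13
  Term 2 contributes 3 + 2 · 5 = 13
  Term 3 contributes 10 + 3 · 5 = 25
p(5) = ⊕ of these = min[-1, 13, 13, 25] = -1.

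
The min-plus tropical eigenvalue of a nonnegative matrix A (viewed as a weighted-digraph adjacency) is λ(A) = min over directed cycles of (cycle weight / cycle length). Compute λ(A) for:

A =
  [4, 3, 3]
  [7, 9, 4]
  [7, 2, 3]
λ(A) = 3

Enumerate directed cycles and compute their means (weight / length). Sample:
  cycle 0 → 0: weight = 4, length = 1, mean = 4/1 ≈ 4.000
  cycle 1 → 1: weight = 9, length = 1, mean = 9/1 ≈ 9.000
  cycle 2 → 2: weight = 3, length = 1, mean = 3/1 ≈ 3.000
  cycle 0 → 1 → 0: weight = 10, length = 2, mean = 10/2 ≈ 5.000
  cycle 0 → 2 → 0: weight = 10, length = 2, mean = 10/2 ≈ 5.000
  cycle 1 → 0 → 1: weight = 10, length = 2, mean = 10/2 ≈ 5.000
Minimum mean = 3.000, attained e.g. along the cycle 2 → 2 with weight 3 and length 1. So λ(A) = 3/1 = 3.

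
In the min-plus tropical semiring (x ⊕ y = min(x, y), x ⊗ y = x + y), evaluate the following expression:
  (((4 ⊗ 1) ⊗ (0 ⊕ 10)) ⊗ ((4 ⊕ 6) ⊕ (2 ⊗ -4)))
(((4 ⊗ 1) ⊗ (0 ⊕ 10)) ⊗ ((4 ⊕ 6) ⊕ (2 ⊗ -4))) = 3

Expand innermost to outermost. Recall ⊕ takes the minimum of its arguments and ⊗ takes their sum. Working out the expression (((4 ⊗ 1) ⊗ (0 ⊕ 10)) ⊗ ((4 ⊕ 6) ⊕ (2 ⊗ -4))) gives 3.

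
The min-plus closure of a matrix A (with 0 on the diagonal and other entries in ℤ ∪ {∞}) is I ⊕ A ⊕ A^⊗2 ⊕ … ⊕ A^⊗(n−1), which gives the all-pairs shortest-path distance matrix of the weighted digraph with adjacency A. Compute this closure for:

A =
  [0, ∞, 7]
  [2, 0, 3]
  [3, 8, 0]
Closure =
  [0, 15, 7]
  [2, 0, 3]
  [3, 8, 0]

This is the Floyd-Warshall all-pairs shortest-path computation. For each intermediate vertex k = 0, 1, …, 2, update dist[i][j] ← min(dist[i][j], dist[i][k] + dist[k][j]). The final matrix gives, for each (i, j), the minimum total weight of any directed path from i to j (possibly empty when i = j).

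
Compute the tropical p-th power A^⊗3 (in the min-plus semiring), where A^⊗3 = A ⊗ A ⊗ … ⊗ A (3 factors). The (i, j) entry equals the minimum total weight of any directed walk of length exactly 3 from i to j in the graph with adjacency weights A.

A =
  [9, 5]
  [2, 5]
A^⊗3 =
  [12, 12]
  [9, 12]

Each entry (A^⊗3)_ij equals the minimum over all length-3 walks i = v_0 → v_1 → … → v_3 = j of Σ_t A[v_t][v_{t+1}]. For example, for (i, j) = (0, 1) we minimise over 4 possible intermediate vertex sequences; the minimum is 12, attained along the walk 0 → 1 → 0 → 1.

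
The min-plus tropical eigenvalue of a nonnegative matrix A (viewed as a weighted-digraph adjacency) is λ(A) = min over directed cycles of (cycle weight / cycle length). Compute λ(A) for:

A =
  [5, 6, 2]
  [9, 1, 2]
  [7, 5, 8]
λ(A) = 1

Enumerate directed cycles and compute their means (weight / length). Sample:
  cycle 0 → 0: weight = 5, length = 1, mean = 5/1 ≈ 5.000
  cycle 1 → 1: weight = 1, length = 1, mean = 1/1 ≈ 1.000
  cycle 2 → 2: weight = 8, length = 1, mean = 8/1 ≈ 8.000
  cycle 0 → 1 → 0: weight = 15, length = 2, mean = 15/2 ≈ 7.500
  cycle 0 → 2 → 0: weight = 9, length = 2, mean = 9/2 ≈ 4.500
  cycle 1 → 0 → 1: weight = 15, length = 2, mean = 15/2 ≈ 7.500
Minimum mean = 1.000, attained e.g. along the cycle 1 → 1 with weight 1 and length 1. So λ(A) = 1/1 = 1.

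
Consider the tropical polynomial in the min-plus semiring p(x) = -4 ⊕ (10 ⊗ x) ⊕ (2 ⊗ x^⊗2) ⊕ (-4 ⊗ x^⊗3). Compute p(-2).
p(-2) = -10

A tropical monomial a ⊗ x^⊗i evaluates to a + i · x. Evaluating each term at x = -2:
  Term 0 contributes -4 + 0 · -2 = -4
  Term 1 contributes 10 + 1 · -2 = 8
  Term 2 contributes 2 + 2 · -2 = -2
  Term 3 contributes -4 + 3 · -2 = -10
p(-2) = ⊕ of these = min[-4, 8, -2, -10] = -10.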